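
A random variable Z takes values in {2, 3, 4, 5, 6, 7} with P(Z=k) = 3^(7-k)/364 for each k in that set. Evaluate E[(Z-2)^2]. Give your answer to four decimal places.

0.9423

E[(Z-2)^2] = Σ (z-2)^2·P(Z=z)
 = 0·243/364 + 1·81/364 + 4·27/364 + 9·9/364 + 16·3/364 + 25·1/364
 = 0 + 81/364 + 27/91 + 81/364 + 12/91 + 25/364
 = 49/52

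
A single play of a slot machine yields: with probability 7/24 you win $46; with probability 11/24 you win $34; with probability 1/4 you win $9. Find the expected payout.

31.25

E[payout] = 46·7/24 + 34·11/24 + 9·1/4
 = 161/12 + 187/12 + 9/4
 = 125/4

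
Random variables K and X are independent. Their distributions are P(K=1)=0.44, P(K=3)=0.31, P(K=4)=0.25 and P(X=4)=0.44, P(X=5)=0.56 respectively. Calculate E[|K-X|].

2.19

E[|K-X|] = Σ_k Σ_x |k-x| · P(K=k)P(X=x)
 = 3·0.1936 + 4·0.2464 + 1·0.1364 + 2·0.1736 + 0·0.11 + 1·0.14
 = 0.5808 + 0.9856 + 0.1364 + 0.3472 + 0 + 0.14
 = 2.19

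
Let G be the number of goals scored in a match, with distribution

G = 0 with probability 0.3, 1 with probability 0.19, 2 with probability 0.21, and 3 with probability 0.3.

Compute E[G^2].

E[G^2] = Σ g^2·P(G=g)
 = 0·0.3 + 1·0.19 + 4·0.21 + 9·0.3
 = 0 + 0.19 + 0.84 + 2.7
 = 3.73

3.73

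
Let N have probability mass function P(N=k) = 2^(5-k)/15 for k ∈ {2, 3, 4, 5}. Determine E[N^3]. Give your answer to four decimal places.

E[N^3] = Σ n^3·P(N=n)
 = 8·8/15 + 27·4/15 + 64·2/15 + 125·1/15
 = 64/15 + 36/5 + 128/15 + 25/3
 = 85/3

28.3333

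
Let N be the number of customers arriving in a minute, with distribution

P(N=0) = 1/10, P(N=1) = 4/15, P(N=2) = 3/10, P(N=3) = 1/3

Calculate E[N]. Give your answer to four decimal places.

E[N] = Σ n·P(N=n)
 = 0·1/10 + 1·4/15 + 2·3/10 + 3·1/3
 = 0 + 4/15 + 3/5 + 1
 = 28/15

1.8667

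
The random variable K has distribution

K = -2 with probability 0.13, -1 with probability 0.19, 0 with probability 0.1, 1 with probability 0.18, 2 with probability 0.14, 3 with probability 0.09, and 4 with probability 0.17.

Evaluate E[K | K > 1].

P(K > 1) = 0.14 + 0.09 + 0.17 = 0.4.
E[K | K > 1] = [2·0.14 + 3·0.09 + 4·0.17] / 0.4
 = 1.23 / 0.4
 = 123/40

3.075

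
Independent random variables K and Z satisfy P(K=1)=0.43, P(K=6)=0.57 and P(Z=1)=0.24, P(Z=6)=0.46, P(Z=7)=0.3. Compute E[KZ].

19.635

E[KZ] = Σ_k Σ_z kz · P(K=k)P(Z=z)
 = 1·0.1032 + 6·0.1978 + 7·0.129 + 6·0.1368 + 36·0.2622 + 42·0.171
 = 0.1032 + 1.1868 + 0.903 + 0.8208 + 9.4392 + 7.182
 = 19.635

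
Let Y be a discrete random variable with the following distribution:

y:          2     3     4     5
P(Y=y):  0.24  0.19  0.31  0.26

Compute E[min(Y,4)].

E[min(Y,4)] = Σ min(y,4)·P(Y=y)
 = 2·0.24 + 3·0.19 + 4·0.31 + 4·0.26
 = 0.48 + 0.57 + 1.24 + 1.04
 = 3.33

3.33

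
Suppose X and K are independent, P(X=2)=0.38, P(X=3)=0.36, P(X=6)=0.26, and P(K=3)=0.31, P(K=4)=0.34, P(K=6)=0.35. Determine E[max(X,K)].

E[max(X,K)] = Σ_x Σ_k max(x,k) · P(X=x)P(K=k)
 = 3·0.1178 + 4·0.1292 + 6·0.133 + 3·0.1116 + 4·0.1224 + 6·0.126 + 6·0.0806 + 6·0.0884 + 6·0.091
 = 0.3534 + 0.5168 + 0.798 + 0.3348 + 0.4896 + 0.756 + 0.4836 + 0.5304 + 0.546
 = 4.8086

4.8086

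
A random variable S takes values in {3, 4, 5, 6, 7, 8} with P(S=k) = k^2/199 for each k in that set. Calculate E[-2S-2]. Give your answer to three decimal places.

-14.935

E[-2S-2] = Σ (-2s-2)·P(S=s)
 = (-8)·9/199 + (-10)·16/199 + (-12)·25/199 + (-14)·36/199 + (-16)·49/199 + (-18)·64/199
 = (-72/199) + (-160/199) + (-300/199) + (-504/199) + (-784/199) + (-1152/199)
 = -2972/199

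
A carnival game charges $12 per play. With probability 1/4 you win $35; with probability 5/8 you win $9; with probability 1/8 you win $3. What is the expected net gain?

2.75

E[payout] = 35·1/4 + 9·5/8 + 3·1/8
 = 35/4 + 45/8 + 3/8
 = 59/4
Net = 59/4 - 12 = 11/4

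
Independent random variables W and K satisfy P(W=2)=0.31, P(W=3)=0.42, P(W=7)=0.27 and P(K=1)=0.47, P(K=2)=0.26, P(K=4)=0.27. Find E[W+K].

5.84

E[W+K] = Σ_w Σ_k (w+k) · P(W=w)P(K=k)
 = 3·0.1457 + 4·0.0806 + 6·0.0837 + 4·0.1974 + 5·0.1092 + 7·0.1134 + 8·0.1269 + 9·0.0702 + 11·0.0729
 = 0.4371 + 0.3224 + 0.5022 + 0.7896 + 0.546 + 0.7938 + 1.0152 + 0.6318 + 0.8019
 = 5.84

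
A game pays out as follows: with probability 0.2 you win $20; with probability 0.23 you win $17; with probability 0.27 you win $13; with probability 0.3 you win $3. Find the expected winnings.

12.32

E[payout] = 20·0.2 + 17·0.23 + 13·0.27 + 3·0.3
 = 4 + 3.91 + 3.51 + 0.9
 = 12.32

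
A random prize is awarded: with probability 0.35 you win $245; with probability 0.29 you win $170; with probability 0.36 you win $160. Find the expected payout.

192.65

E[payout] = 245·0.35 + 170·0.29 + 160·0.36
 = 85.75 + 49.3 + 57.6
 = 192.65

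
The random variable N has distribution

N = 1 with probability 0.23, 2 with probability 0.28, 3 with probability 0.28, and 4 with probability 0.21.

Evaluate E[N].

E[N] = Σ n·P(N=n)
 = 1·0.23 + 2·0.28 + 3·0.28 + 4·0.21
 = 0.23 + 0.56 + 0.84 + 0.84
 = 2.47

2.47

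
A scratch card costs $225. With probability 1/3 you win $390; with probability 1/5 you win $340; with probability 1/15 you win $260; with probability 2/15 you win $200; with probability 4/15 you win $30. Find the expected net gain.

E[payout] = 390·1/3 + 340·1/5 + 260·1/15 + 200·2/15 + 30·4/15
 = 130 + 68 + 52/3 + 80/3 + 8
 = 250
Net = 250 - 225 = 25

25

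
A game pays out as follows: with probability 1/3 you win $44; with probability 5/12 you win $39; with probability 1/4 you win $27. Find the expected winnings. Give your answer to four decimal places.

37.6667

E[payout] = 44·1/3 + 39·5/12 + 27·1/4
 = 44/3 + 65/4 + 27/4
 = 113/3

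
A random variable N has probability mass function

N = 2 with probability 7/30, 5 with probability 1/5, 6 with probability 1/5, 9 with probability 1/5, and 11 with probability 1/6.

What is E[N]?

6.3

E[N] = Σ n·P(N=n)
 = 2·7/30 + 5·1/5 + 6·1/5 + 9·1/5 + 11·1/6
 = 7/15 + 1 + 6/5 + 9/5 + 11/6
 = 63/10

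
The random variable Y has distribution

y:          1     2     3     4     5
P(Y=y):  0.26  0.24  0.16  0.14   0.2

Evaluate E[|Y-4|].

E[|Y-4|] = Σ |y-4|·P(Y=y)
 = 3·0.26 + 2·0.24 + 1·0.16 + 0·0.14 + 1·0.2
 = 0.78 + 0.48 + 0.16 + 0 + 0.2
 = 1.62

1.62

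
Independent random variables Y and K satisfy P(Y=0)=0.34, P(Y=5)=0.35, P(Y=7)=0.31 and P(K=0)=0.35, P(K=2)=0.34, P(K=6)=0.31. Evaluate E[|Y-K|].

3.3242

E[|Y-K|] = Σ_y Σ_k |y-k| · P(Y=y)P(K=k)
 = 0·0.119 + 2·0.1156 + 6·0.1054 + 5·0.1225 + 3·0.119 + 1·0.1085 + 7·0.1085 + 5·0.1054 + 1·0.0961
 = 0 + 0.2312 + 0.6324 + 0.6125 + 0.357 + 0.1085 + 0.7595 + 0.527 + 0.0961
 = 3.3242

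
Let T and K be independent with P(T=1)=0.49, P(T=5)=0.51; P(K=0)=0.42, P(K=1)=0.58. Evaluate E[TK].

E[TK] = Σ_t Σ_k tk · P(T=t)P(K=k)
 = 0·0.2058 + 1·0.2842 + 0·0.2142 + 5·0.2958
 = 0 + 0.2842 + 0 + 1.479
 = 1.7632

1.7632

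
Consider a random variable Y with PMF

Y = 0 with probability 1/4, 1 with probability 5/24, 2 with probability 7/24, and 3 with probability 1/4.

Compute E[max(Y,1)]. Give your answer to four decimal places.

1.7917

E[max(Y,1)] = Σ max(y,1)·P(Y=y)
 = 1·1/4 + 1·5/24 + 2·7/24 + 3·1/4
 = 1/4 + 5/24 + 7/12 + 3/4
 = 43/24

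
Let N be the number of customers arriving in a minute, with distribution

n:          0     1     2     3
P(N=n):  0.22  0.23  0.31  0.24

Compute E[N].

1.57

E[N] = Σ n·P(N=n)
 = 0·0.22 + 1·0.23 + 2·0.31 + 3·0.24
 = 0 + 0.23 + 0.62 + 0.72
 = 1.57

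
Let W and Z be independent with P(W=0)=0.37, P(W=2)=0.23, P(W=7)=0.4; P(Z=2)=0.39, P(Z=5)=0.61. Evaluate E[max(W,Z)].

5.098

E[max(W,Z)] = Σ_w Σ_z max(w,z) · P(W=w)P(Z=z)
 = 2·0.1443 + 5·0.2257 + 2·0.0897 + 5·0.1403 + 7·0.156 + 7·0.244
 = 0.2886 + 1.1285 + 0.1794 + 0.7015 + 1.092 + 1.708
 = 5.098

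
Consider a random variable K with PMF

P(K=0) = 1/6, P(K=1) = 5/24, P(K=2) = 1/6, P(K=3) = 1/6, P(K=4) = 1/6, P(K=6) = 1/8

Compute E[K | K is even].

2.8

P(K is even) = 1/6 + 1/6 + 1/6 + 1/8 = 5/8.
E[K | K is even] = [0·1/6 + 2·1/6 + 4·1/6 + 6·1/8] / (5/8)
 = 7/4 / (5/8)
 = 14/5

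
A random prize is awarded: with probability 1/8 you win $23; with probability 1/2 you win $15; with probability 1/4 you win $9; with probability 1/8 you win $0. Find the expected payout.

E[payout] = 23·1/8 + 15·1/2 + 9·1/4 + 0·1/8
 = 23/8 + 15/2 + 9/4 + 0
 = 101/8

12.625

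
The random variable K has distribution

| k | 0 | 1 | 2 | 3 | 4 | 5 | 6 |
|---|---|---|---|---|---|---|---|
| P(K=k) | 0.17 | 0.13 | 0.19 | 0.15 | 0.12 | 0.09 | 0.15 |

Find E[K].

E[K] = Σ k·P(K=k)
 = 0·0.17 + 1·0.13 + 2·0.19 + 3·0.15 + 4·0.12 + 5·0.09 + 6·0.15
 = 0 + 0.13 + 0.38 + 0.45 + 0.48 + 0.45 + 0.9
 = 2.79

2.79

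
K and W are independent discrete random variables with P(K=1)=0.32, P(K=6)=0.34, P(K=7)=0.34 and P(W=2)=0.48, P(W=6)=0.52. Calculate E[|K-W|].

2.6312

E[|K-W|] = Σ_k Σ_w |k-w| · P(K=k)P(W=w)
 = 1·0.1536 + 5·0.1664 + 4·0.1632 + 0·0.1768 + 5·0.1632 + 1·0.1768
 = 0.1536 + 0.832 + 0.6528 + 0 + 0.816 + 0.1768
 = 2.6312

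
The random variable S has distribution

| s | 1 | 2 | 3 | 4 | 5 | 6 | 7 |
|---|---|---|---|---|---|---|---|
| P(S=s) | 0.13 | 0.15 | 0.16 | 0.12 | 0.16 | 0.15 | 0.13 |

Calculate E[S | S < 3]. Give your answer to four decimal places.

1.5357

P(S < 3) = 0.13 + 0.15 = 0.28.
E[S | S < 3] = [1·0.13 + 2·0.15] / 0.28
 = 0.43 / 0.28
 = 43/28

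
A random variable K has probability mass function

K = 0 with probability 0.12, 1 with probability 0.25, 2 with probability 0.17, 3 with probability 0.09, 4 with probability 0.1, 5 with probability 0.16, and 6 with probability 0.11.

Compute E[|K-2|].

1.7

E[|K-2|] = Σ |k-2|·P(K=k)
 = 2·0.12 + 1·0.25 + 0·0.17 + 1·0.09 + 2·0.1 + 3·0.16 + 4·0.11
 = 0.24 + 0.25 + 0 + 0.09 + 0.2 + 0.48 + 0.44
 = 1.7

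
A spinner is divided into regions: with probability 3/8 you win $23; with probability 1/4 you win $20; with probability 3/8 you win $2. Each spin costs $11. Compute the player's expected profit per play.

E[payout] = 23·3/8 + 20·1/4 + 2·3/8
 = 69/8 + 5 + 3/4
 = 115/8
Net = 115/8 - 11 = 27/8

3.375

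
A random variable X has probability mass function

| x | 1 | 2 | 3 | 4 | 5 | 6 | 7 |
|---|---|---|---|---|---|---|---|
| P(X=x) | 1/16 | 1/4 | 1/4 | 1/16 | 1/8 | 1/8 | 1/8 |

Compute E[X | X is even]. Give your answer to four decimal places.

P(X is even) = 1/4 + 1/16 + 1/8 = 7/16.
E[X | X is even] = [2·1/4 + 4·1/16 + 6·1/8] / (7/16)
 = 3/2 / (7/16)
 = 24/7

3.4286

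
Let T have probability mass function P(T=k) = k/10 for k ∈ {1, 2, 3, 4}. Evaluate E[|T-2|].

E[|T-2|] = Σ |t-2|·P(T=t)
 = 1·1/10 + 0·1/5 + 1·3/10 + 2·2/5
 = 1/10 + 0 + 3/10 + 4/5
 = 6/5

1.2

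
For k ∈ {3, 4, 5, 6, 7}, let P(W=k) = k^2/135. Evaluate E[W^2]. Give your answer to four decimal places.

34.5111

E[W^2] = Σ w^2·P(W=w)
 = 9·1/15 + 16·16/135 + 25·5/27 + 36·4/15 + 49·49/135
 = 3/5 + 256/135 + 125/27 + 48/5 + 2401/135
 = 1553/45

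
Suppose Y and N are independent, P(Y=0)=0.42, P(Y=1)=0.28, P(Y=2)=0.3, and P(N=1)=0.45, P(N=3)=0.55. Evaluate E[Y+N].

2.98

E[Y+N] = Σ_y Σ_n (y+n) · P(Y=y)P(N=n)
 = 1·0.189 + 3·0.231 + 2·0.126 + 4·0.154 + 3·0.135 + 5·0.165
 = 0.189 + 0.693 + 0.252 + 0.616 + 0.405 + 0.825
 = 2.98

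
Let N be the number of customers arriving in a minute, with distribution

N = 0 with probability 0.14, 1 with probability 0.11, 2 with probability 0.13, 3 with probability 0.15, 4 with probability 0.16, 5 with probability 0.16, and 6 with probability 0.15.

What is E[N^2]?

13.94

E[N^2] = Σ n^2·P(N=n)
 = 0·0.14 + 1·0.11 + 4·0.13 + 9·0.15 + 16·0.16 + 25·0.16 + 36·0.15
 = 0 + 0.11 + 0.52 + 1.35 + 2.56 + 4 + 5.4
 = 13.94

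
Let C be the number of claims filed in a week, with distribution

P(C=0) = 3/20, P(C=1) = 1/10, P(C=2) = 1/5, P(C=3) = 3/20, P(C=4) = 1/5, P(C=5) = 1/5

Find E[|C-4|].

1.65

E[|C-4|] = Σ |c-4|·P(C=c)
 = 4·3/20 + 3·1/10 + 2·1/5 + 1·3/20 + 0·1/5 + 1·1/5
 = 3/5 + 3/10 + 2/5 + 3/20 + 0 + 1/5
 = 33/20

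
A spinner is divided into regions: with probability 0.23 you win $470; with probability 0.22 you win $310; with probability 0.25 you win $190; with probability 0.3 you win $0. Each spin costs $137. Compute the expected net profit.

86.8

E[payout] = 470·0.23 + 310·0.22 + 190·0.25 + 0·0.3
 = 108.1 + 68.2 + 47.5 + 0
 = 223.8
Net = 223.8 - 137 = 86.8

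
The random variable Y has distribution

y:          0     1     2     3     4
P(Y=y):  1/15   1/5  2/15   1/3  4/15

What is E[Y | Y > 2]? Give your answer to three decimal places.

3.444

P(Y > 2) = 1/3 + 4/15 = 3/5.
E[Y | Y > 2] = [3·1/3 + 4·4/15] / (3/5)
 = 31/15 / (3/5)
 = 31/9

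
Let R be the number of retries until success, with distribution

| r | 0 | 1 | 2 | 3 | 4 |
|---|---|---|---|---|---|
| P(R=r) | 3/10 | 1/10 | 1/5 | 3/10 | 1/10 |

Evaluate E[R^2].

E[R^2] = Σ r^2·P(R=r)
 = 0·3/10 + 1·1/10 + 4·1/5 + 9·3/10 + 16·1/10
 = 0 + 1/10 + 4/5 + 27/10 + 8/5
 = 26/5

5.2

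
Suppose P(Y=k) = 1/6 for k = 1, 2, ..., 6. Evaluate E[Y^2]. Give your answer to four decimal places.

E[Y^2] = Σ y^2·P(Y=y)
 = 1·1/6 + 4·1/6 + 9·1/6 + 16·1/6 + 25·1/6 + 36·1/6
 = 1/6 + 2/3 + 3/2 + 8/3 + 25/6 + 6
 = 91/6

15.1667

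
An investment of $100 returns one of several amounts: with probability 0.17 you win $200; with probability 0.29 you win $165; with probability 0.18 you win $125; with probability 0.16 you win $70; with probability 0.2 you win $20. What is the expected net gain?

19.55

E[payout] = 200·0.17 + 165·0.29 + 125·0.18 + 70·0.16 + 20·0.2
 = 34 + 47.85 + 22.5 + 11.2 + 4
 = 119.55
Net = 119.55 - 100 = 19.55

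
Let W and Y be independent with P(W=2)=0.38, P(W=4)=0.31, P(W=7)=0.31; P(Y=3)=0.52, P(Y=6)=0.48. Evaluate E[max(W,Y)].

5.3948

E[max(W,Y)] = Σ_w Σ_y max(w,y) · P(W=w)P(Y=y)
 = 3·0.1976 + 6·0.1824 + 4·0.1612 + 6·0.1488 + 7·0.1612 + 7·0.1488
 = 0.5928 + 1.0944 + 0.6448 + 0.8928 + 1.1284 + 1.0416
 = 5.3948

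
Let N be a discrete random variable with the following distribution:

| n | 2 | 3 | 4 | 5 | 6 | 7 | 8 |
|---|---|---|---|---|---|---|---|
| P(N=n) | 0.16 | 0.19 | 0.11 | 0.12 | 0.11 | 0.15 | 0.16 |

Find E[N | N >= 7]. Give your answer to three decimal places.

P(N >= 7) = 0.15 + 0.16 = 0.31.
E[N | N >= 7] = [7·0.15 + 8·0.16] / 0.31
 = 2.33 / 0.31
 = 233/31

7.516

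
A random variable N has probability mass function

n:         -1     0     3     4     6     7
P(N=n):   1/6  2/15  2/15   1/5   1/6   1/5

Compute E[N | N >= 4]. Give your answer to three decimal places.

P(N >= 4) = 1/5 + 1/6 + 1/5 = 17/30.
E[N | N >= 4] = [4·1/5 + 6·1/6 + 7·1/5] / (17/30)
 = 16/5 / (17/30)
 = 96/17

5.647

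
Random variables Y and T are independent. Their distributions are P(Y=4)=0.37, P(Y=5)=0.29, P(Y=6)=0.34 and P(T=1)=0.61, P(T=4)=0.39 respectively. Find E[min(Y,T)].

2.17

E[min(Y,T)] = Σ_y Σ_t min(y,t) · P(Y=y)P(T=t)
 = 1·0.2257 + 4·0.1443 + 1·0.1769 + 4·0.1131 + 1·0.2074 + 4·0.1326
 = 0.2257 + 0.5772 + 0.1769 + 0.4524 + 0.2074 + 0.5304
 = 2.17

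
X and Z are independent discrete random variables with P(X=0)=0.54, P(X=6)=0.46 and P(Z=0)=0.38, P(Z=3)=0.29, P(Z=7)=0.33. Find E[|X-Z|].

E[|X-Z|] = Σ_x Σ_z |x-z| · P(X=x)P(Z=z)
 = 0·0.2052 + 3·0.1566 + 7·0.1782 + 6·0.1748 + 3·0.1334 + 1·0.1518
 = 0 + 0.4698 + 1.2474 + 1.0488 + 0.4002 + 0.1518
 = 3.318

3.318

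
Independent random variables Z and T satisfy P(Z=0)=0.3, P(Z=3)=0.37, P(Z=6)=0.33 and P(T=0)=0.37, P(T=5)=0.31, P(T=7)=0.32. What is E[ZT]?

11.7111

E[ZT] = Σ_z Σ_t zt · P(Z=z)P(T=t)
 = 0·0.111 + 0·0.093 + 0·0.096 + 0·0.1369 + 15·0.1147 + 21·0.1184 + 0·0.1221 + 30·0.1023 + 42·0.1056
 = 0 + 0 + 0 + 0 + 1.7205 + 2.4864 + 0 + 3.069 + 4.4352
 = 11.7111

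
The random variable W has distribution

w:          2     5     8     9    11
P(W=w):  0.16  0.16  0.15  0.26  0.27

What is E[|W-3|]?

E[|W-3|] = Σ |w-3|·P(W=w)
 = 1·0.16 + 2·0.16 + 5·0.15 + 6·0.26 + 8·0.27
 = 0.16 + 0.32 + 0.75 + 1.56 + 2.16
 = 4.95

4.95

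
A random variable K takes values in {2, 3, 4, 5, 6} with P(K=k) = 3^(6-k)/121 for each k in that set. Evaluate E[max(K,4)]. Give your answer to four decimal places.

E[max(K,4)] = Σ max(k,4)·P(K=k)
 = 4·81/121 + 4·27/121 + 4·9/121 + 5·3/121 + 6·1/121
 = 324/121 + 108/121 + 36/121 + 15/121 + 6/121
 = 489/121

4.0413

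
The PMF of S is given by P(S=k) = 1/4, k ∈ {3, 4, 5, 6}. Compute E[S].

E[S] = Σ s·P(S=s)
 = 3·1/4 + 4·1/4 + 5·1/4 + 6·1/4
 = 3/4 + 1 + 5/4 + 3/2
 = 9/2

4.5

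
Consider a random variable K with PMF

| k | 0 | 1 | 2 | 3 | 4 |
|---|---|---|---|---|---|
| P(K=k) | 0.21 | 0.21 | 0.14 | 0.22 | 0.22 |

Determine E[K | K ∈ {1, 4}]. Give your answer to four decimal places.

2.5349

P(K ∈ {1, 4}) = 0.21 + 0.22 = 0.43.
E[K | K ∈ {1, 4}] = [1·0.21 + 4·0.22] / 0.43
 = 1.09 / 0.43
 = 109/43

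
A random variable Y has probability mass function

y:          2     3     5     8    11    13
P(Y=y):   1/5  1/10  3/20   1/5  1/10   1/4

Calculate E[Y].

7.4

E[Y] = Σ y·P(Y=y)
 = 2·1/5 + 3·1/10 + 5·3/20 + 8·1/5 + 11·1/10 + 13·1/4
 = 2/5 + 3/10 + 3/4 + 8/5 + 11/10 + 13/4
 = 37/5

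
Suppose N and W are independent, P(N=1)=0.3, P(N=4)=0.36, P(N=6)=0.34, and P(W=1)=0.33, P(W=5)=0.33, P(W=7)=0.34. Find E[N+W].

E[N+W] = Σ_n Σ_w (n+w) · P(N=n)P(W=w)
 = 2·0.099 + 6·0.099 + 8·0.102 + 5·0.1188 + 9·0.1188 + 11·0.1224 + 7·0.1122 + 11·0.1122 + 13·0.1156
 = 0.198 + 0.594 + 0.816 + 0.594 + 1.0692 + 1.3464 + 0.7854 + 1.2342 + 1.5028
 = 8.14

8.14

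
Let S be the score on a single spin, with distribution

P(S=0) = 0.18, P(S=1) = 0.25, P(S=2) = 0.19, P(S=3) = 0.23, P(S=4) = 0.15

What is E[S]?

E[S] = Σ s·P(S=s)
 = 0·0.18 + 1·0.25 + 2·0.19 + 3·0.23 + 4·0.15
 = 0 + 0.25 + 0.38 + 0.69 + 0.6
 = 1.92

1.92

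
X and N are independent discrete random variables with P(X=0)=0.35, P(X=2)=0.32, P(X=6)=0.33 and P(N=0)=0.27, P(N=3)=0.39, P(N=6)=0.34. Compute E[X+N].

5.83

E[X+N] = Σ_x Σ_n (x+n) · P(X=x)P(N=n)
 = 0·0.0945 + 3·0.1365 + 6·0.119 + 2·0.0864 + 5·0.1248 + 8·0.1088 + 6·0.0891 + 9·0.1287 + 12·0.1122
 = 0 + 0.4095 + 0.714 + 0.1728 + 0.624 + 0.8704 + 0.5346 + 1.1583 + 1.3464
 = 5.83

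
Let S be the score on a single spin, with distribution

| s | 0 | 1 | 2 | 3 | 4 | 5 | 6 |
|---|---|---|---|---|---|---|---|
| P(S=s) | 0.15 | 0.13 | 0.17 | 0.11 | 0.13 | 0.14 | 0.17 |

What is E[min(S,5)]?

E[min(S,5)] = Σ min(s,5)·P(S=s)
 = 0·0.15 + 1·0.13 + 2·0.17 + 3·0.11 + 4·0.13 + 5·0.14 + 5·0.17
 = 0 + 0.13 + 0.34 + 0.33 + 0.52 + 0.7 + 0.85
 = 2.87

2.87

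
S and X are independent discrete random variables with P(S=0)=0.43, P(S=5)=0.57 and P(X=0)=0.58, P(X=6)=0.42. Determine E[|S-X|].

2.976

E[|S-X|] = Σ_s Σ_x |s-x| · P(S=s)P(X=x)
 = 0·0.2494 + 6·0.1806 + 5·0.3306 + 1·0.2394
 = 0 + 1.0836 + 1.653 + 0.2394
 = 2.976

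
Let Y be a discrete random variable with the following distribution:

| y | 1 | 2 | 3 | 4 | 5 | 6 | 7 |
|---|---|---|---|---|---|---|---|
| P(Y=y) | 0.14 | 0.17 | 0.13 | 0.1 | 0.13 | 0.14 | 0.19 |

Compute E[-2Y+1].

-7.18

E[-2Y+1] = Σ (-2y+1)·P(Y=y)
 = (-1)·0.14 + (-3)·0.17 + (-5)·0.13 + (-7)·0.1 + (-9)·0.13 + (-11)·0.14 + (-13)·0.19
 = (-0.14) + (-0.51) + (-0.65) + (-0.7) + (-1.17) + (-1.54) + (-2.47)
 = -7.18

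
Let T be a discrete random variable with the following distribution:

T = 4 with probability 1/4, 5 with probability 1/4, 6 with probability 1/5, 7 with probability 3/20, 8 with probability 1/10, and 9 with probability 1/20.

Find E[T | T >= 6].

7

P(T >= 6) = 1/5 + 3/20 + 1/10 + 1/20 = 1/2.
E[T | T >= 6] = [6·1/5 + 7·3/20 + 8·1/10 + 9·1/20] / (1/2)
 = 7/2 / (1/2)
 = 7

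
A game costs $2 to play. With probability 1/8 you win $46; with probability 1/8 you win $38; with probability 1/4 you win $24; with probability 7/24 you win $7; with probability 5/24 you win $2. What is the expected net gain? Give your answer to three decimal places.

16.958

E[payout] = 46·1/8 + 38·1/8 + 24·1/4 + 7·7/24 + 2·5/24
 = 23/4 + 19/4 + 6 + 49/24 + 5/12
 = 455/24
Net = 455/24 - 2 = 407/24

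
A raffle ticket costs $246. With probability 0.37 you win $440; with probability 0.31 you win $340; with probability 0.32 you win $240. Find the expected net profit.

99

E[payout] = 440·0.37 + 340·0.31 + 240·0.32
 = 162.8 + 105.4 + 76.8
 = 345
Net = 345 - 246 = 99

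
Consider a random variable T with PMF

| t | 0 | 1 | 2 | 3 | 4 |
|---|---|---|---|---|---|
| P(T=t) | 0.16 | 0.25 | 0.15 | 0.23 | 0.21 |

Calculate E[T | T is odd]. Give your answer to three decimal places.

P(T is odd) = 0.25 + 0.23 = 0.48.
E[T | T is odd] = [1·0.25 + 3·0.23] / 0.48
 = 0.94 / 0.48
 = 47/24

1.958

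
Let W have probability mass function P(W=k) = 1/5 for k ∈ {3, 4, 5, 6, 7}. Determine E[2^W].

49.6

E[2^W] = Σ 2^w·P(W=w)
 = 8·1/5 + 16·1/5 + 32·1/5 + 64·1/5 + 128·1/5
 = 8/5 + 16/5 + 32/5 + 64/5 + 128/5
 = 248/5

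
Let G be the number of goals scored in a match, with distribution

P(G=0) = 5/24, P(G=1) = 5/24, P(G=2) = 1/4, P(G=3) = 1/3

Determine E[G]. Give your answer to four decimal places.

1.7083

E[G] = Σ g·P(G=g)
 = 0·5/24 + 1·5/24 + 2·1/4 + 3·1/3
 = 0 + 5/24 + 1/2 + 1
 = 41/24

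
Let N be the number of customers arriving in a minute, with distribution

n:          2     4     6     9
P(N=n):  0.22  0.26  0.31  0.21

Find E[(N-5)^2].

5.91

E[(N-5)^2] = Σ (n-5)^2·P(N=n)
 = 9·0.22 + 1·0.26 + 1·0.31 + 16·0.21
 = 1.98 + 0.26 + 0.31 + 3.36
 = 5.91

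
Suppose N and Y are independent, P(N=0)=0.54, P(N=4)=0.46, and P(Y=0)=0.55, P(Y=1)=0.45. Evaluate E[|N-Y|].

1.876

E[|N-Y|] = Σ_n Σ_y |n-y| · P(N=n)P(Y=y)
 = 0·0.297 + 1·0.243 + 4·0.253 + 3·0.207
 = 0 + 0.243 + 1.012 + 0.621
 = 1.876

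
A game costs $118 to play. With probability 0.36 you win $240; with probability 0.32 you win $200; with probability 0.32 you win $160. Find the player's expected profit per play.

E[payout] = 240·0.36 + 200·0.32 + 160·0.32
 = 86.4 + 64 + 51.2
 = 201.6
Net = 201.6 - 118 = 83.6

83.6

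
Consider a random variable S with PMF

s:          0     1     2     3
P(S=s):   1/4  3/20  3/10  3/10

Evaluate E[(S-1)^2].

E[(S-1)^2] = Σ (s-1)^2·P(S=s)
 = 1·1/4 + 0·3/20 + 1·3/10 + 4·3/10
 = 1/4 + 0 + 3/10 + 6/5
 = 7/4

1.75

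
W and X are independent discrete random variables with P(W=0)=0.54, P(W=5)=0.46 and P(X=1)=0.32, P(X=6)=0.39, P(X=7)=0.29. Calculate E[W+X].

E[W+X] = Σ_w Σ_x (w+x) · P(W=w)P(X=x)
 = 1·0.1728 + 6·0.2106 + 7·0.1566 + 6·0.1472 + 11·0.1794 + 12·0.1334
 = 0.1728 + 1.2636 + 1.0962 + 0.8832 + 1.9734 + 1.6008
 = 6.99

6.99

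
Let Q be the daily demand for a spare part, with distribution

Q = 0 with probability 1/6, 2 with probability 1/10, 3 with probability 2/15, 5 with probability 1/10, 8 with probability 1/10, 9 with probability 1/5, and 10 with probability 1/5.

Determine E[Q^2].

46.7

E[Q^2] = Σ q^2·P(Q=q)
 = 0·1/6 + 4·1/10 + 9·2/15 + 25·1/10 + 64·1/10 + 81·1/5 + 100·1/5
 = 0 + 2/5 + 6/5 + 5/2 + 32/5 + 81/5 + 20
 = 467/10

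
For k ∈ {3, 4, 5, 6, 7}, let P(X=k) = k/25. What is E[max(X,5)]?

5.8

E[max(X,5)] = Σ max(x,5)·P(X=x)
 = 5·3/25 + 5·4/25 + 5·1/5 + 6·6/25 + 7·7/25
 = 3/5 + 4/5 + 1 + 36/25 + 49/25
 = 29/5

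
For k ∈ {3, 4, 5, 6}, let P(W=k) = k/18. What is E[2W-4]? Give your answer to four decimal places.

E[2W-4] = Σ (2w-4)·P(W=w)
 = 2·1/6 + 4·2/9 + 6·5/18 + 8·1/3
 = 1/3 + 8/9 + 5/3 + 8/3
 = 50/9

5.5556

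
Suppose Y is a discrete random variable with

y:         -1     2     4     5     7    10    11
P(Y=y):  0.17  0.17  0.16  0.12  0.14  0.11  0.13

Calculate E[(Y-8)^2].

E[(Y-8)^2] = Σ (y-8)^2·P(Y=y)
 = 81·0.17 + 36·0.17 + 16·0.16 + 9·0.12 + 1·0.14 + 4·0.11 + 9·0.13
 = 13.77 + 6.12 + 2.56 + 1.08 + 0.14 + 0.44 + 1.17
 = 25.28

25.28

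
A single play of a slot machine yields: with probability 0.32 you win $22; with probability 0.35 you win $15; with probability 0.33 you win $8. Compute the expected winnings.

E[payout] = 22·0.32 + 15·0.35 + 8·0.33
 = 7.04 + 5.25 + 2.64
 = 14.93

14.93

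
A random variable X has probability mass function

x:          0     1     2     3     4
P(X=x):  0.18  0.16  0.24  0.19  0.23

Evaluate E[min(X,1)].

0.82

E[min(X,1)] = Σ min(x,1)·P(X=x)
 = 0·0.18 + 1·0.16 + 1·0.24 + 1·0.19 + 1·0.23
 = 0 + 0.16 + 0.24 + 0.19 + 0.23
 = 0.82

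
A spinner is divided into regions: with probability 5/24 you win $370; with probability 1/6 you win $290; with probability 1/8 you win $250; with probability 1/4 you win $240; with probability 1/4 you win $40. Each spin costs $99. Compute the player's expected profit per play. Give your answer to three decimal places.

E[payout] = 370·5/24 + 290·1/6 + 250·1/8 + 240·1/4 + 40·1/4
 = 925/12 + 145/3 + 125/4 + 60 + 10
 = 680/3
Net = 680/3 - 99 = 383/3

127.667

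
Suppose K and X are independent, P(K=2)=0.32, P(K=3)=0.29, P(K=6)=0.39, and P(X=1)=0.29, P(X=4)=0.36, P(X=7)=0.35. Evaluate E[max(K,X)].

E[max(K,X)] = Σ_k Σ_x max(k,x) · P(K=k)P(X=x)
 = 2·0.0928 + 4·0.1152 + 7·0.112 + 3·0.0841 + 4·0.1044 + 7·0.1015 + 6·0.1131 + 6·0.1404 + 7·0.1365
 = 0.1856 + 0.4608 + 0.784 + 0.2523 + 0.4176 + 0.7105 + 0.6786 + 0.8424 + 0.9555
 = 5.2873

5.2873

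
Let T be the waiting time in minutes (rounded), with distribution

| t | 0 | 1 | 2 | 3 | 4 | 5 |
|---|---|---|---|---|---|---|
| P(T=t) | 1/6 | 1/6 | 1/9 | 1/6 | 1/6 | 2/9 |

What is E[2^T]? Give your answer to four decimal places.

12.0556

E[2^T] = Σ 2^t·P(T=t)
 = 1·1/6 + 2·1/6 + 4·1/9 + 8·1/6 + 16·1/6 + 32·2/9
 = 1/6 + 1/3 + 4/9 + 4/3 + 8/3 + 64/9
 = 217/18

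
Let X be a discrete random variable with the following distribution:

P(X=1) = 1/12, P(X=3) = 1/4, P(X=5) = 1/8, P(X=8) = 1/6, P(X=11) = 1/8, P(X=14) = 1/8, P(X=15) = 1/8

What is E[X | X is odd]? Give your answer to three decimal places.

P(X is odd) = 1/12 + 1/4 + 1/8 + 1/8 + 1/8 = 17/24.
E[X | X is odd] = [1·1/12 + 3·1/4 + 5·1/8 + 11·1/8 + 15·1/8] / (17/24)
 = 113/24 / (17/24)
 = 113/17

6.647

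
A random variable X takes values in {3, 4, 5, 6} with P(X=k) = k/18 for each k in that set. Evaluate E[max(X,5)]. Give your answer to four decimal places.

5.3333

E[max(X,5)] = Σ max(x,5)·P(X=x)
 = 5·1/6 + 5·2/9 + 5·5/18 + 6·1/3
 = 5/6 + 10/9 + 25/18 + 2
 = 16/3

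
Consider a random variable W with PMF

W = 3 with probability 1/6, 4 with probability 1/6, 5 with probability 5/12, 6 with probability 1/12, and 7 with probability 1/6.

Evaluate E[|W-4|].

E[|W-4|] = Σ |w-4|·P(W=w)
 = 1·1/6 + 0·1/6 + 1·5/12 + 2·1/12 + 3·1/6
 = 1/6 + 0 + 5/12 + 1/6 + 1/2
 = 5/4

1.25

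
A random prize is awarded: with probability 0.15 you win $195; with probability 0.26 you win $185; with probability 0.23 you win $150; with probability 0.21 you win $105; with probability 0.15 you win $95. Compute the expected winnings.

148.15

E[payout] = 195·0.15 + 185·0.26 + 150·0.23 + 105·0.21 + 95·0.15
 = 29.25 + 48.1 + 34.5 + 22.05 + 14.25
 = 148.15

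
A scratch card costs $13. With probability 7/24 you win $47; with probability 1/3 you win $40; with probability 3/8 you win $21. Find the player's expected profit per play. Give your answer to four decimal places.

E[payout] = 47·7/24 + 40·1/3 + 21·3/8
 = 329/24 + 40/3 + 63/8
 = 419/12
Net = 419/12 - 13 = 263/12

21.9167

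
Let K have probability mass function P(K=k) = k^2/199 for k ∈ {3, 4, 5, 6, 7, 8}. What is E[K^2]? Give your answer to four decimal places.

43.9950

E[K^2] = Σ k^2·P(K=k)
 = 9·9/199 + 16·16/199 + 25·25/199 + 36·36/199 + 49·49/199 + 64·64/199
 = 81/199 + 256/199 + 625/199 + 1296/199 + 2401/199 + 4096/199
 = 8755/199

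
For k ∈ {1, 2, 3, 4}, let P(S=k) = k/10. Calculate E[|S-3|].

0.8

E[|S-3|] = Σ |s-3|·P(S=s)
 = 2·1/10 + 1·1/5 + 0·3/10 + 1·2/5
 = 1/5 + 1/5 + 0 + 2/5
 = 4/5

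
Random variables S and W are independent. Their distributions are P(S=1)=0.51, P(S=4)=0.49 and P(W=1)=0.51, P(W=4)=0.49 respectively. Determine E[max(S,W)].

E[max(S,W)] = Σ_s Σ_w max(s,w) · P(S=s)P(W=w)
 = 1·0.2601 + 4·0.2499 + 4·0.2499 + 4·0.2401
 = 0.2601 + 0.9996 + 0.9996 + 0.9604
 = 3.2197

3.2197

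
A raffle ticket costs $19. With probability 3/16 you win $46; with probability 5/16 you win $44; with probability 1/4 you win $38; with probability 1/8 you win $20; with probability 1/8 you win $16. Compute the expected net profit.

E[payout] = 46·3/16 + 44·5/16 + 38·1/4 + 20·1/8 + 16·1/8
 = 69/8 + 55/4 + 19/2 + 5/2 + 2
 = 291/8
Net = 291/8 - 19 = 139/8

17.375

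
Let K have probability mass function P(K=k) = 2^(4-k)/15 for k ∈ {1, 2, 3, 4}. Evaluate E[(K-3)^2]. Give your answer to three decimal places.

E[(K-3)^2] = Σ (k-3)^2·P(K=k)
 = 4·8/15 + 1·4/15 + 0·2/15 + 1·1/15
 = 32/15 + 4/15 + 0 + 1/15
 = 37/15

2.467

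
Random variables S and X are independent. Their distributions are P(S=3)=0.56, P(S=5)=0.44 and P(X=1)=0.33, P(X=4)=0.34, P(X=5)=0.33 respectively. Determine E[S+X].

E[S+X] = Σ_s Σ_x (s+x) · P(S=s)P(X=x)
 = 4·0.1848 + 7·0.1904 + 8·0.1848 + 6·0.1452 + 9·0.1496 + 10·0.1452
 = 0.7392 + 1.3328 + 1.4784 + 0.8712 + 1.3464 + 1.452
 = 7.22

7.22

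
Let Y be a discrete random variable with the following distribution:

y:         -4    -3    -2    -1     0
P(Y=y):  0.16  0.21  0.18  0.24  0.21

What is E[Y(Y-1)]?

7.28

E[Y(Y-1)] = Σ y(y-1)·P(Y=y)
 = 20·0.16 + 12·0.21 + 6·0.18 + 2·0.24 + 0·0.21
 = 3.2 + 2.52 + 1.08 + 0.48 + 0
 = 7.28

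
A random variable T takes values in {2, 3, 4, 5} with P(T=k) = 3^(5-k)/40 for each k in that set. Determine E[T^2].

6.55

E[T^2] = Σ t^2·P(T=t)
 = 4·27/40 + 9·9/40 + 16·3/40 + 25·1/40
 = 27/10 + 81/40 + 6/5 + 5/8
 = 131/20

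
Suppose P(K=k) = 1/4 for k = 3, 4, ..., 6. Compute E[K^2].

21.5

E[K^2] = Σ k^2·P(K=k)
 = 9·1/4 + 16·1/4 + 25·1/4 + 36·1/4
 = 9/4 + 4 + 25/4 + 9
 = 43/2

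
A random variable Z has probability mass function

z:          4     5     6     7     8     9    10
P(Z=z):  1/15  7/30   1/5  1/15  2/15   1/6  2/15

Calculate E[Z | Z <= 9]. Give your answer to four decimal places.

6.5385

P(Z <= 9) = 1/15 + 7/30 + 1/5 + 1/15 + 2/15 + 1/6 = 13/15.
E[Z | Z <= 9] = [4·1/15 + 5·7/30 + 6·1/5 + 7·1/15 + 8·2/15 + 9·1/6] / (13/15)
 = 17/3 / (13/15)
 = 85/13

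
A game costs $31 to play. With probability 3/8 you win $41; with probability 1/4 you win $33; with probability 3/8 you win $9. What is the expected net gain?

E[payout] = 41·3/8 + 33·1/4 + 9·3/8
 = 123/8 + 33/4 + 27/8
 = 27
Net = 27 - 31 = -4

-4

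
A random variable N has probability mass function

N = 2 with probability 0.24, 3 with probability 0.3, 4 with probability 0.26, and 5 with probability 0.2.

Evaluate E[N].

E[N] = Σ n·P(N=n)
 = 2·0.24 + 3·0.3 + 4·0.26 + 5·0.2
 = 0.48 + 0.9 + 1.04 + 1
 = 3.42

3.42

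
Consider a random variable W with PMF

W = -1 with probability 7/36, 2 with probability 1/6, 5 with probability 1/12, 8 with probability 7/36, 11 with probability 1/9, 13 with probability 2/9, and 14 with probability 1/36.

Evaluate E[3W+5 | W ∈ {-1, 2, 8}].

P(W ∈ {-1, 2, 8}) = 7/36 + 1/6 + 7/36 = 5/9.
E[3W+5 | W ∈ {-1, 2, 8}] = [2·7/36 + 11·1/6 + 29·7/36] / (5/9)
 = 283/36 / (5/9)
 = 283/20

14.15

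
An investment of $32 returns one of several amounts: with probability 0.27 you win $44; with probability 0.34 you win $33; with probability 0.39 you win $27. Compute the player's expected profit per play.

1.63

E[payout] = 44·0.27 + 33·0.34 + 27·0.39
 = 11.88 + 11.22 + 10.53
 = 33.63
Net = 33.63 - 32 = 1.63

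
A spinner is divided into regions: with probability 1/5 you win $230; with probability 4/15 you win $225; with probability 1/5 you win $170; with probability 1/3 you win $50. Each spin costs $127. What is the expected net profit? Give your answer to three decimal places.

E[payout] = 230·1/5 + 225·4/15 + 170·1/5 + 50·1/3
 = 46 + 60 + 34 + 50/3
 = 470/3
Net = 470/3 - 127 = 89/3

29.667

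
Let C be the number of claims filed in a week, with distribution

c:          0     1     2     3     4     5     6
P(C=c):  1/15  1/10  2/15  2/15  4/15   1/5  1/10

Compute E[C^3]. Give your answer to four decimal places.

68.4333

E[C^3] = Σ c^3·P(C=c)
 = 0·1/15 + 1·1/10 + 8·2/15 + 27·2/15 + 64·4/15 + 125·1/5 + 216·1/10
 = 0 + 1/10 + 16/15 + 18/5 + 256/15 + 25 + 108/5
 = 2053/30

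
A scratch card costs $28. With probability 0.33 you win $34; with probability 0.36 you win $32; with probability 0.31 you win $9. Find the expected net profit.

E[payout] = 34·0.33 + 32·0.36 + 9·0.31
 = 11.22 + 11.52 + 2.79
 = 25.53
Net = 25.53 - 28 = -2.47

-2.47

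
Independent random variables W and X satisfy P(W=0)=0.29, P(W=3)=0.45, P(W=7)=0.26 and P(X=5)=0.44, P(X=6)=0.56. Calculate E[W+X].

8.73

E[W+X] = Σ_w Σ_x (w+x) · P(W=w)P(X=x)
 = 5·0.1276 + 6·0.1624 + 8·0.198 + 9·0.252 + 12·0.1144 + 13·0.1456
 = 0.638 + 0.9744 + 1.584 + 2.268 + 1.3728 + 1.8928
 = 8.73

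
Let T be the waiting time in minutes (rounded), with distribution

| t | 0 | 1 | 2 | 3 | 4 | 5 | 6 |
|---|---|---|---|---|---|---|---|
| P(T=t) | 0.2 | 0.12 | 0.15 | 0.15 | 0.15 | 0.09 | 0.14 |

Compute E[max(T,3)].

3.75

E[max(T,3)] = Σ max(t,3)·P(T=t)
 = 3·0.2 + 3·0.12 + 3·0.15 + 3·0.15 + 4·0.15 + 5·0.09 + 6·0.14
 = 0.6 + 0.36 + 0.45 + 0.45 + 0.6 + 0.45 + 0.84
 = 3.75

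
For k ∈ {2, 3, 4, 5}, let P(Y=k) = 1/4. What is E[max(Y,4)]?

4.25

E[max(Y,4)] = Σ max(y,4)·P(Y=y)
 = 4·1/4 + 4·1/4 + 4·1/4 + 5·1/4
 = 1 + 1 + 1 + 5/4
 = 17/4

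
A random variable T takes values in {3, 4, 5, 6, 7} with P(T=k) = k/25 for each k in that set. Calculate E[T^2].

31

E[T^2] = Σ t^2·P(T=t)
 = 9·3/25 + 16·4/25 + 25·1/5 + 36·6/25 + 49·7/25
 = 27/25 + 64/25 + 5 + 216/25 + 343/25
 = 31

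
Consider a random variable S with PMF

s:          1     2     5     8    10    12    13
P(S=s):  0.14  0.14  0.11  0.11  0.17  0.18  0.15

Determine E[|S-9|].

E[|S-9|] = Σ |s-9|·P(S=s)
 = 8·0.14 + 7·0.14 + 4·0.11 + 1·0.11 + 1·0.17 + 3·0.18 + 4·0.15
 = 1.12 + 0.98 + 0.44 + 0.11 + 0.17 + 0.54 + 0.6
 = 3.96

3.96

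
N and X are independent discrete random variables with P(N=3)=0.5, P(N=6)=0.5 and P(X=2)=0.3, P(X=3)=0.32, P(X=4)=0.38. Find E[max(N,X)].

E[max(N,X)] = Σ_n Σ_x max(n,x) · P(N=n)P(X=x)
 = 3·0.15 + 3·0.16 + 4·0.19 + 6·0.15 + 6·0.16 + 6·0.19
 = 0.45 + 0.48 + 0.76 + 0.9 + 0.96 + 1.14
 = 4.69

4.69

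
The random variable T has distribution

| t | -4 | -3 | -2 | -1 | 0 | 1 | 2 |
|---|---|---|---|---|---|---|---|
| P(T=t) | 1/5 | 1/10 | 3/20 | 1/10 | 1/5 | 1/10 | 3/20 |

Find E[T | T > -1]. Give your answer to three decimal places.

P(T > -1) = 1/5 + 1/10 + 3/20 = 9/20.
E[T | T > -1] = [0·1/5 + 1·1/10 + 2·3/20] / (9/20)
 = 2/5 / (9/20)
 = 8/9

0.889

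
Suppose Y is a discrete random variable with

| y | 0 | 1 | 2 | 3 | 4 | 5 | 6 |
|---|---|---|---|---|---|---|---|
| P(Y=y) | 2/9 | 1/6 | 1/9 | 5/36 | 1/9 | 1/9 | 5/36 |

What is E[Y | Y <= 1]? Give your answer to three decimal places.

P(Y <= 1) = 2/9 + 1/6 = 7/18.
E[Y | Y <= 1] = [0·2/9 + 1·1/6] / (7/18)
 = 1/6 / (7/18)
 = 3/7

0.429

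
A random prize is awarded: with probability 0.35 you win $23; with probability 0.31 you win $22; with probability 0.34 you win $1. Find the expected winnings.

E[payout] = 23·0.35 + 22·0.31 + 1·0.34
 = 8.05 + 6.82 + 0.34
 = 15.21

15.21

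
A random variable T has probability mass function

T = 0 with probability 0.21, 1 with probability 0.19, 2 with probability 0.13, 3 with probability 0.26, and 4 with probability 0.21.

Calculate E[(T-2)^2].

2.13

E[(T-2)^2] = Σ (t-2)^2·P(T=t)
 = 4·0.21 + 1·0.19 + 0·0.13 + 1·0.26 + 4·0.21
 = 0.84 + 0.19 + 0 + 0.26 + 0.84
 = 2.13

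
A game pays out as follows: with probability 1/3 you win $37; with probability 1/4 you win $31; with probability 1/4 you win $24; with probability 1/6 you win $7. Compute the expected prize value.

27.25

E[payout] = 37·1/3 + 31·1/4 + 24·1/4 + 7·1/6
 = 37/3 + 31/4 + 6 + 7/6
 = 109/4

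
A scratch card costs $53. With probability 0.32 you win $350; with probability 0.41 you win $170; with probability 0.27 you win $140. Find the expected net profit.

166.5

E[payout] = 350·0.32 + 170·0.41 + 140·0.27
 = 112 + 69.7 + 37.8
 = 219.5
Net = 219.5 - 53 = 166.5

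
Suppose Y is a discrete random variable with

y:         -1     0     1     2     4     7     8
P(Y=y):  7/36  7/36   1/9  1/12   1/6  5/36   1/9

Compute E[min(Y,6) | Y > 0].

4

P(Y > 0) = 1/9 + 1/12 + 1/6 + 5/36 + 1/9 = 11/18.
E[min(Y,6) | Y > 0] = [1·1/9 + 2·1/12 + 4·1/6 + 6·5/36 + 6·1/9] / (11/18)
 = 22/9 / (11/18)
 = 4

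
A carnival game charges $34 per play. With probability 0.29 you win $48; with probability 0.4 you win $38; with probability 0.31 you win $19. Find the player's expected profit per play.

1.01

E[payout] = 48·0.29 + 38·0.4 + 19·0.31
 = 13.92 + 15.2 + 5.89
 = 35.01
Net = 35.01 - 34 = 1.01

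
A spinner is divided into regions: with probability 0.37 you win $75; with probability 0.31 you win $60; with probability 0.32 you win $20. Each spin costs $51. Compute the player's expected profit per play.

E[payout] = 75·0.37 + 60·0.31 + 20·0.32
 = 27.75 + 18.6 + 6.4
 = 52.75
Net = 52.75 - 51 = 1.75

1.75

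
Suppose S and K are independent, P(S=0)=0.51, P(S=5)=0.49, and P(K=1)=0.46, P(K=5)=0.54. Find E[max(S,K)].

E[max(S,K)] = Σ_s Σ_k max(s,k) · P(S=s)P(K=k)
 = 1·0.2346 + 5·0.2754 + 5·0.2254 + 5·0.2646
 = 0.2346 + 1.377 + 1.127 + 1.323
 = 4.0616

4.0616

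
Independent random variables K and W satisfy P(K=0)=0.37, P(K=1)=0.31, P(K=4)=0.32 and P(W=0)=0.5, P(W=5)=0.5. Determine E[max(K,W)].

E[max(K,W)] = Σ_k Σ_w max(k,w) · P(K=k)P(W=w)
 = 0·0.185 + 5·0.185 + 1·0.155 + 5·0.155 + 4·0.16 + 5·0.16
 = 0 + 0.925 + 0.155 + 0.775 + 0.64 + 0.8
 = 3.295

3.295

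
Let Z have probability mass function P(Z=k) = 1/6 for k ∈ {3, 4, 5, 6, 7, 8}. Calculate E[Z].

5.5

E[Z] = Σ z·P(Z=z)
 = 3·1/6 + 4·1/6 + 5·1/6 + 6·1/6 + 7·1/6 + 8·1/6
 = 1/2 + 2/3 + 5/6 + 1 + 7/6 + 4/3
 = 11/2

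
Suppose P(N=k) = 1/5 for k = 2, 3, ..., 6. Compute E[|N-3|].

1.4

E[|N-3|] = Σ |n-3|·P(N=n)
 = 1·1/5 + 0·1/5 + 1·1/5 + 2·1/5 + 3·1/5
 = 1/5 + 0 + 1/5 + 2/5 + 3/5
 = 7/5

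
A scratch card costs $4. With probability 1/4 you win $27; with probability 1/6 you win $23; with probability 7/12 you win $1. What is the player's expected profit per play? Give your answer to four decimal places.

7.1667

E[payout] = 27·1/4 + 23·1/6 + 1·7/12
 = 27/4 + 23/6 + 7/12
 = 67/6
Net = 67/6 - 4 = 43/6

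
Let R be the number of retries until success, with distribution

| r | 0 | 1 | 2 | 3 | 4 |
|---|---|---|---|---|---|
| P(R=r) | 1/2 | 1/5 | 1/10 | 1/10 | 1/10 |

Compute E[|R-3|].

E[|R-3|] = Σ |r-3|·P(R=r)
 = 3·1/2 + 2·1/5 + 1·1/10 + 0·1/10 + 1·1/10
 = 3/2 + 2/5 + 1/10 + 0 + 1/10
 = 21/10

2.1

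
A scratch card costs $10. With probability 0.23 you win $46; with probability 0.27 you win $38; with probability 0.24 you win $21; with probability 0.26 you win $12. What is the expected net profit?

19

E[payout] = 46·0.23 + 38·0.27 + 21·0.24 + 12·0.26
 = 10.58 + 10.26 + 5.04 + 3.12
 = 29
Net = 29 - 10 = 19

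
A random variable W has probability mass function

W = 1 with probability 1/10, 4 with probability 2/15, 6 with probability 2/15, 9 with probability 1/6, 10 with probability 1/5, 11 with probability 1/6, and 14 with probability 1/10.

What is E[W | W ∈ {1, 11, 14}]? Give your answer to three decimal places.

P(W ∈ {1, 11, 14}) = 1/10 + 1/6 + 1/10 = 11/30.
E[W | W ∈ {1, 11, 14}] = [1·1/10 + 11·1/6 + 14·1/10] / (11/30)
 = 10/3 / (11/30)
 = 100/11

9.091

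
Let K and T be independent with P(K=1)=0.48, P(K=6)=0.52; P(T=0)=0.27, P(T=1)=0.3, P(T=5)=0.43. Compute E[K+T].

6.05

E[K+T] = Σ_k Σ_t (k+t) · P(K=k)P(T=t)
 = 1·0.1296 + 2·0.144 + 6·0.2064 + 6·0.1404 + 7·0.156 + 11·0.2236
 = 0.1296 + 0.288 + 1.2384 + 0.8424 + 1.092 + 2.4596
 = 6.05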